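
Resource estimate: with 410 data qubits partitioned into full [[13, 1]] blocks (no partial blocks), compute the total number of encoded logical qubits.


Each code block uses 13 physical qubits for 1 logical qubit(s).
Number of complete blocks = floor(410 / 13) = 31
Logical qubits = 31 * 1
= 31

31


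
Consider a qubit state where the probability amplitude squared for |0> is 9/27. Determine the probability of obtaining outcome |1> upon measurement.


|alpha|^2 = 9/27 = 0.3333
|beta|^2 = 1 - 9/27 = 18/27 = 0.6667
P(|1>) = |beta|^2 = 0.6667

0.6667


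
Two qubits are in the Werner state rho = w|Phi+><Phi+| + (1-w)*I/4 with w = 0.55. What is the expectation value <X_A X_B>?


|Phi+> = (|00> + |11>)/sqrt(2)
For the pure Bell state, <X_A X_B> = +1 (Bell-state Pauli correlator).
The maximally-mixed part I/4 has tr(I/4 * P tensor P) = 0 for any traceless Pauli P.
So <X_A X_B>_rho = w * (+1) + (1 - w) * 0
= 0.55 * (+1)
= 0.5500

0.5500


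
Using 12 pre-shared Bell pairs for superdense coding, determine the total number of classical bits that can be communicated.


Superdense coding allows 2 classical bits per shared entangled pair.
12 pair(s) -> 2 * 12 = 24 classical bits

24


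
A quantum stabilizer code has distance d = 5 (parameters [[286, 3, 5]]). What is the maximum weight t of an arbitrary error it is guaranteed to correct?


Code parameters: [[286, 3, 5]], distance d = 5.
Number of correctable errors = floor((d-1)/2)
= floor((5 - 1)/2)
= floor(4/2)
= 2

2


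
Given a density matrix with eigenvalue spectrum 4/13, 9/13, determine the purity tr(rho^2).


tr(rho^2) = sum of eigenvalues squared
= (4/13)^2 + (9/13)^2
= (16 + 81) / 169
= 97/169
= 0.5740

0.5740


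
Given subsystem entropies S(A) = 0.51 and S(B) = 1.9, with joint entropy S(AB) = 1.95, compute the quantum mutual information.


I(A:B) = S(A) + S(B) - S(AB)
= 0.51 + 1.9 - 1.95
= 0.4600

0.4600


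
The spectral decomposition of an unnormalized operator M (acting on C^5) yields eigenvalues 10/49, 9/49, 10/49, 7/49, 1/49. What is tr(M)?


tr(M) = sum of eigenvalues
= 10/49 + 9/49 + 10/49 + 7/49 + 1/49
= 37/49
= 0.7551

0.7551


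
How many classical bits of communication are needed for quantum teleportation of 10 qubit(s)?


Quantum teleportation requires 2 classical bits per qubit teleported.
10 qubit(s) -> 2 * 10 = 20 classical bits

20


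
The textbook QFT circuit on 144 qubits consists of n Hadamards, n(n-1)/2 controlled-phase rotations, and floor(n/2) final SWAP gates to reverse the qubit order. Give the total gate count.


Hadamard gates: 144
Controlled rotations: n*(n-1)/2 = 144*143/2 = 10296
SWAP gates: floor(n/2) = floor(144/2) = 72
Total = 144 + 10296 + 72
= 10512

10512


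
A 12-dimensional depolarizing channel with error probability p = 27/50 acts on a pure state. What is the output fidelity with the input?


F = (1-p) + p/d
= (1 - 0.5400) + 0.5400/12
= 0.4600 + 0.0450
= 0.5050

0.5050


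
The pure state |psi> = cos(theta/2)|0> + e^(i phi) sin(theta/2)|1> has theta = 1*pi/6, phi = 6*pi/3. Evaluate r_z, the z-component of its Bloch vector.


theta = 0.5236, phi = 6.2832
r_z = cos(theta) = 0.8660

0.8660


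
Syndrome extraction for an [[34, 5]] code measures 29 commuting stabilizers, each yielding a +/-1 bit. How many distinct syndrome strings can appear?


Each stabilizer generator gives a binary (+1 or -1) measurement outcome.
With 29 independent generators:
Total syndromes = 2^29
= 536870912

536870912


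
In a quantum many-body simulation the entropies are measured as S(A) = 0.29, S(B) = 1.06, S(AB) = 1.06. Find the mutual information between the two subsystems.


I(A:B) = S(A) + S(B) - S(AB)
= 0.29 + 1.06 - 1.06
= 0.2900

0.2900


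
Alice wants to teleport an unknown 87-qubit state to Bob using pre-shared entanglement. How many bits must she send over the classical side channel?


Quantum teleportation requires 2 classical bits per qubit teleported.
87 qubit(s) -> 2 * 87 = 174 classical bits

174


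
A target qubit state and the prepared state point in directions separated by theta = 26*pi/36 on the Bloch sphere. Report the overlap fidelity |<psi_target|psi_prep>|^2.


For states separated by angle theta on Bloch sphere:
F = cos^2(theta/2)
theta = 26*pi/36 = 2.2689
theta/2 = 1.1345
cos(theta/2) = 0.4226
F = 0.1786

0.1786


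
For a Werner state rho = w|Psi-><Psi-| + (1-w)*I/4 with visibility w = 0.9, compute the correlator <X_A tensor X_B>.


|Psi-> = (|01> - |10>)/sqrt(2)
For the pure Bell state, <X_A X_B> = -1 (Bell-state Pauli correlator).
The maximally-mixed part I/4 has tr(I/4 * P tensor P) = 0 for any traceless Pauli P.
So <X_A X_B>_rho = w * (-1) + (1 - w) * 0
= 0.9 * (-1)
= -0.9000

-0.9000


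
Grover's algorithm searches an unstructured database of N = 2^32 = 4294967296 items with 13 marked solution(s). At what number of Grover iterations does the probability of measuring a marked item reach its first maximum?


After j Grover iterations the success probability is P(j) = sin^2((2j+1)*theta), where sin(theta) = sqrt(k/N).
N = 2^32 = 4294967296, k = 13
sin(theta) = sqrt(k/N) = 5.501634637e-05
theta = arcsin(sqrt(k/N)) = 5.501634639e-05 rad
P(j) reaches its first maximum when (2j+1)*theta is as close as possible to pi/2, i.e. j = round(pi/(4*theta) - 1/2).
pi/(4*theta) - 1/2 = 14275.2238
(For comparison, the common estimate pi/4 * sqrt(N/k) = 14275.7238; the exact maximiser is used here.)
Optimal iterations = 14275

14275


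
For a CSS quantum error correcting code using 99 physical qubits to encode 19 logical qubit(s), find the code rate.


Code rate R = k/n
= 19/99
= 0.1919

0.1919


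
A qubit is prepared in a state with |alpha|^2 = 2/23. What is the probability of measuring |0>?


|alpha|^2 = 2/23 = 0.0870
|beta|^2 = 1 - 2/23 = 21/23 = 0.9130
P(|0>) = |alpha|^2 = 0.0870

0.0870


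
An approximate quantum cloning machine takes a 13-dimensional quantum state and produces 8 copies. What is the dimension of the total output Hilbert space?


Output space = H^(tensor 8) where dim(H) = 13
dim = 13^8
= 169 (after 2 factors)
= 2197 (after 3 factors)
= 28561 (after 4 factors)
= 371293 (after 5 factors)
= 4826809 (after 6 factors)
= 62748517 (after 7 factors)
= 815730721 (after 8 factors)
= 815730721

815730721


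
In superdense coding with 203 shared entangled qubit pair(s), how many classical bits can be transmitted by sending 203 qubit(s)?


Superdense coding allows 2 classical bits per shared entangled pair.
203 pair(s) -> 2 * 203 = 406 classical bits

406


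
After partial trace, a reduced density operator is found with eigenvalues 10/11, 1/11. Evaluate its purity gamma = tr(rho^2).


tr(rho^2) = sum of eigenvalues squared
= (10/11)^2 + (1/11)^2
= (100 + 1) / 121
= 101/121
= 0.8347

0.8347


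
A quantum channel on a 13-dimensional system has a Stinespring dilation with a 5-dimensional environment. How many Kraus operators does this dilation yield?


Tracing out the environment in an orthonormal basis {|i>_E} gives Kraus operators K_i = <i|_E U |0>_E.
Number of Kraus operators = dim(H_env) = d_env
= 5

5


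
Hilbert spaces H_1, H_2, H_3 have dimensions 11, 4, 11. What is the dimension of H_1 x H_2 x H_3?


dim(H_1 x H_2 x H_3) = 11 * 4 * 11
= 44 * 11
= 484

484


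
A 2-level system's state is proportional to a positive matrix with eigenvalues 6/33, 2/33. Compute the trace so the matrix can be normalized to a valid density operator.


tr(M) = sum of eigenvalues
= 6/33 + 2/33
= 8/33
= 0.2424

0.2424


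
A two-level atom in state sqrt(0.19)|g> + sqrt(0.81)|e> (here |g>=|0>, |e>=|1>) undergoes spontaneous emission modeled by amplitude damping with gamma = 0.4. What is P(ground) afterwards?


For amplitude damping with parameter gamma on state sqrt(a)|0> + sqrt(b)|1>:
alpha^2 = 0.19, beta^2 = 0.81
P(|0>) = alpha^2 + gamma * beta^2
= 0.19 + 0.4 * 0.81
= 0.19 + 0.3240
= 0.5140

0.5140


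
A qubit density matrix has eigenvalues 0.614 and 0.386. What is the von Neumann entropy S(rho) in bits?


S = -p*log2(p) - (1-p)*log2(1-p)
p = 0.6140, 1-p = 0.3860
= -0.6140 * log2(0.6140) - 0.3860 * log2(0.3860)
= -(-0.4321) - (-0.5301)
= 0.9622

0.9622


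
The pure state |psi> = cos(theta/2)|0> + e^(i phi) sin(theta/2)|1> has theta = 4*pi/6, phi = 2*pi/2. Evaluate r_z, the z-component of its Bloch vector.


theta = 2.0944, phi = 3.1416
r_z = cos(theta) = -0.5000

-0.5000


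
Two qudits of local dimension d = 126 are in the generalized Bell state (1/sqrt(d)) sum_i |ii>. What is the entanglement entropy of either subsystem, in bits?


For a maximally entangled state in d x d:
S = log2(d) = log2(126)
= 6.9773

6.9773


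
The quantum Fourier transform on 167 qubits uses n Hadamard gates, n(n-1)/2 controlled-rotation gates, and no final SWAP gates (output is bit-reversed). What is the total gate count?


Hadamard gates: 167
Controlled rotations: n*(n-1)/2 = 167*166/2 = 13861
SWAP gates: 0 (omitted)
Total = 167 + 13861
= 14028

14028


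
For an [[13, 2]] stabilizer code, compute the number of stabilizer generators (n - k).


For an [[n,k]] stabilizer code:
Number of stabilizer generators = n - k
= 13 - 2
= 11

11


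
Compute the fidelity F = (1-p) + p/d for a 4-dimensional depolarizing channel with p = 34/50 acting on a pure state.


F = (1-p) + p/d
= (1 - 0.6800) + 0.6800/4
= 0.3200 + 0.1700
= 0.4900

0.4900


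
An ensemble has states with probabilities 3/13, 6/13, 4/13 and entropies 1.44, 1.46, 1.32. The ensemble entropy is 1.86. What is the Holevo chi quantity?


chi = S(rho) - sum_i p_i * S(rho_i)
Weighted entropy = 3/13 * 1.44 + 6/13 * 1.46 + 4/13 * 1.32
= 1.4123
chi = 1.86 - 1.4123
= 0.4477

0.4477


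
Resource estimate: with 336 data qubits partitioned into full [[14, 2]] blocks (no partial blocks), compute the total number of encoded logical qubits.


Each code block uses 14 physical qubits for 2 logical qubit(s).
Number of complete blocks = floor(336 / 14) = 24
Logical qubits = 24 * 2
= 48

48


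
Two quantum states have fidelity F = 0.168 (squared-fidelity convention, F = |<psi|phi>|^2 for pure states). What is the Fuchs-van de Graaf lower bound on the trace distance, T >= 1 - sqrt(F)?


Fuchs-van de Graaf (squared-fidelity convention): 1 - sqrt(F) <= T <= sqrt(1 - F).
Lower bound: T >= 1 - sqrt(F)
sqrt(F) = sqrt(0.168) = 0.4099
T >= 1 - 0.4099
T >= 0.5901

0.5901


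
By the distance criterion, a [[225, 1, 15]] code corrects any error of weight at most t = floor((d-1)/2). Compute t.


Code parameters: [[225, 1, 15]], distance d = 15.
Number of correctable errors = floor((d-1)/2)
= floor((15 - 1)/2)
= floor(14/2)
= 7

7


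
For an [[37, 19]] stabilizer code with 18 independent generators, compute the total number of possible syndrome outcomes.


Each stabilizer generator gives a binary (+1 or -1) measurement outcome.
With 18 independent generators:
Total syndromes = 2^18
= 262144

262144


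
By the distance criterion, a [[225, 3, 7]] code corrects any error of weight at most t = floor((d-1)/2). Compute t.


Code parameters: [[225, 3, 7]], distance d = 7.
Number of correctable errors = floor((d-1)/2)
= floor((7 - 1)/2)
= floor(6/2)
= 3

3


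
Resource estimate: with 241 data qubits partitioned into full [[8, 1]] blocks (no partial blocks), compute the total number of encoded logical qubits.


Each code block uses 8 physical qubits for 1 logical qubit(s).
Number of complete blocks = floor(241 / 8) = 30
Logical qubits = 30 * 1
= 30

30


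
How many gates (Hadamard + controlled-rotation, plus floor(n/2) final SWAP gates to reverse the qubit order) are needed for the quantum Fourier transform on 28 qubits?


Hadamard gates: 28
Controlled rotations: n*(n-1)/2 = 28*27/2 = 378
SWAP gates: floor(n/2) = floor(28/2) = 14
Total = 28 + 378 + 14
= 420

420


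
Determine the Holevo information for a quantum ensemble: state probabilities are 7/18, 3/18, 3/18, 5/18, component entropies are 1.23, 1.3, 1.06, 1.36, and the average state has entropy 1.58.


chi = S(rho) - sum_i p_i * S(rho_i)
Weighted entropy = 7/18 * 1.23 + 3/18 * 1.3 + 3/18 * 1.06 + 5/18 * 1.36
= 1.2494
chi = 1.58 - 1.2494
= 0.3306

0.3306


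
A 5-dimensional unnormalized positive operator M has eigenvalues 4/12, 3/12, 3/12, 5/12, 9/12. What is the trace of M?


tr(M) = sum of eigenvalues
= 4/12 + 3/12 + 3/12 + 5/12 + 9/12
= 24/12
= 2.0000

2.0000


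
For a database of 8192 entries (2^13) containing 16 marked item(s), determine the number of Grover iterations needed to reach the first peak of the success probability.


After j Grover iterations the success probability is P(j) = sin^2((2j+1)*theta), where sin(theta) = sqrt(k/N).
N = 2^13 = 8192, k = 16
sin(theta) = sqrt(k/N) = 0.04419417382
theta = arcsin(sqrt(k/N)) = 0.04420857261 rad
P(j) reaches its first maximum when (2j+1)*theta is as close as possible to pi/2, i.e. j = round(pi/(4*theta) - 1/2).
pi/(4*theta) - 1/2 = 17.2657
(For comparison, the common estimate pi/4 * sqrt(N/k) = 17.7715; the exact maximiser is used here.)
Optimal iterations = 17

17


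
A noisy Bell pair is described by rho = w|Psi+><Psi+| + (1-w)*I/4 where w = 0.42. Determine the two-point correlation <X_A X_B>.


|Psi+> = (|01> + |10>)/sqrt(2)
For the pure Bell state, <X_A X_B> = +1 (Bell-state Pauli correlator).
The maximally-mixed part I/4 has tr(I/4 * P tensor P) = 0 for any traceless Pauli P.
So <X_A X_B>_rho = w * (+1) + (1 - w) * 0
= 0.42 * (+1)
= 0.4200

0.4200


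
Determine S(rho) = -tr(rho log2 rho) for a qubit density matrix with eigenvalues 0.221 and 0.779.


S = -p*log2(p) - (1-p)*log2(1-p)
p = 0.2210, 1-p = 0.7790
= -0.2210 * log2(0.2210) - 0.7790 * log2(0.7790)
= -(-0.4813) - (-0.2807)
= 0.7620

0.7620


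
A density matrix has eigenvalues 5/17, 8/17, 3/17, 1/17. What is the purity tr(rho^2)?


tr(rho^2) = sum of eigenvalues squared
= (5/17)^2 + (8/17)^2 + (3/17)^2 + (1/17)^2
= (25 + 64 + 9 + 1) / 289
= 99/289
= 0.3426

0.3426


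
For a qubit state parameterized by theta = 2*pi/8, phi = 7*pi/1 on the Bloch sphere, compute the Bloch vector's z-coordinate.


theta = 0.7854, phi = 21.9911
r_z = cos(theta) = 0.7071

0.7071


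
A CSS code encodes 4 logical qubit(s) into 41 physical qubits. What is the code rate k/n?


Code rate R = k/n
= 4/41
= 0.0976

0.0976


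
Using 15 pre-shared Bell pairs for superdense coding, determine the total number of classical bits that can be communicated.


Superdense coding allows 2 classical bits per shared entangled pair.
15 pair(s) -> 2 * 15 = 30 classical bits

30


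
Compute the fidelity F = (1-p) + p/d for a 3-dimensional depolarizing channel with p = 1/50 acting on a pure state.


F = (1-p) + p/d
= (1 - 0.0200) + 0.0200/3
= 0.9800 + 0.0067
= 0.9867

0.9867


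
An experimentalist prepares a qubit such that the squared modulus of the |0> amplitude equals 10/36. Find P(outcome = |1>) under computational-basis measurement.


|alpha|^2 = 10/36 = 0.2778
|beta|^2 = 1 - 10/36 = 26/36 = 0.7222
P(|1>) = |beta|^2 = 0.7222

0.7222


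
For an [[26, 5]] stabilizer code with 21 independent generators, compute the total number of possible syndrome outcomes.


Each stabilizer generator gives a binary (+1 or -1) measurement outcome.
With 21 independent generators:
Total syndromes = 2^21
= 2097152

2097152


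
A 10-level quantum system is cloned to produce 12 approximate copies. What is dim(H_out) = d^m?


Output space = H^(tensor 12) where dim(H) = 10
dim = 10^12
= 100 (after 2 factors)
= 1000 (after 3 factors)
= 10000 (after 4 factors)
= 100000 (after 5 factors)
= 1000000 (after 6 factors)
= 10000000 (after 7 factors)
= 100000000 (after 8 factors)
= 1000000000 (after 9 factors)
= 10000000000 (after 10 factors)
= 100000000000 (after 11 factors)
= 1000000000000 (after 12 factors)
= 1000000000000

1000000000000


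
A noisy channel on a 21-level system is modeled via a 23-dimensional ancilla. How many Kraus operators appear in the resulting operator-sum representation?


Tracing out the environment in an orthonormal basis {|i>_E} gives Kraus operators K_i = <i|_E U |0>_E.
Number of Kraus operators = dim(H_env) = d_env
= 23

23


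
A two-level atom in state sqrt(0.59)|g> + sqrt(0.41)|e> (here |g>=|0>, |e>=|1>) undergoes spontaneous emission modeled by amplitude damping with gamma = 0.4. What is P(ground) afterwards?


For amplitude damping with parameter gamma on state sqrt(a)|0> + sqrt(b)|1>:
alpha^2 = 0.59, beta^2 = 0.41
P(|0>) = alpha^2 + gamma * beta^2
= 0.59 + 0.4 * 0.41
= 0.59 + 0.1640
= 0.7540

0.7540


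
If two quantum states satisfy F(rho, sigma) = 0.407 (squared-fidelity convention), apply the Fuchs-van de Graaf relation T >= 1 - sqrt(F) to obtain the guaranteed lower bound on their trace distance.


Fuchs-van de Graaf (squared-fidelity convention): 1 - sqrt(F) <= T <= sqrt(1 - F).
Lower bound: T >= 1 - sqrt(F)
sqrt(F) = sqrt(0.407) = 0.6380
T >= 1 - 0.6380
T >= 0.3620

0.3620


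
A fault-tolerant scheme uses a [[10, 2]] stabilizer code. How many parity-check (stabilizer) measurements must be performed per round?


For an [[n,k]] stabilizer code:
Number of stabilizer generators = n - k
= 10 - 2
= 8

8


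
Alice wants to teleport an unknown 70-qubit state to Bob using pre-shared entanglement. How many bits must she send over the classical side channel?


Quantum teleportation requires 2 classical bits per qubit teleported.
70 qubit(s) -> 2 * 70 = 140 classical bits

140


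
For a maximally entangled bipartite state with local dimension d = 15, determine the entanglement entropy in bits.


For a maximally entangled state in d x d:
S = log2(d) = log2(15)
= 3.9069

3.9069


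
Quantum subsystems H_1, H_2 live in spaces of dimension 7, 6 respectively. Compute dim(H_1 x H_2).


dim(H_1 x H_2) = 7 * 6
= 42

42


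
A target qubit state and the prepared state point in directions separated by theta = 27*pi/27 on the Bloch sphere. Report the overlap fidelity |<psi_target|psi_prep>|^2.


For states separated by angle theta on Bloch sphere:
F = cos^2(theta/2)
theta = 27*pi/27 = 3.1416
theta/2 = 1.5708
cos(theta/2) = 0.0000
F = 0.0000

0.0000


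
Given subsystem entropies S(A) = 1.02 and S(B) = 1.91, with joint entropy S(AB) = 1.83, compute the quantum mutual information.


I(A:B) = S(A) + S(B) - S(AB)
= 1.02 + 1.91 - 1.83
= 1.1000

1.1000


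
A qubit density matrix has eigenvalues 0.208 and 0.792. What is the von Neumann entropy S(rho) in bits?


S = -p*log2(p) - (1-p)*log2(1-p)
p = 0.2080, 1-p = 0.7920
= -0.2080 * log2(0.2080) - 0.7920 * log2(0.7920)
= -(-0.4712) - (-0.2665)
= 0.7376

0.7376


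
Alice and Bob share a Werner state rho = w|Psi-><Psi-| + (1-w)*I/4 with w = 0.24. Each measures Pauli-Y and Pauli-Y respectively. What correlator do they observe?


|Psi-> = (|01> - |10>)/sqrt(2)
For the pure Bell state, <Y_A Y_B> = -1 (Bell-state Pauli correlator).
The maximally-mixed part I/4 has tr(I/4 * P tensor P) = 0 for any traceless Pauli P.
So <Y_A Y_B>_rho = w * (-1) + (1 - w) * 0
= 0.24 * (-1)
= -0.2400

-0.2400


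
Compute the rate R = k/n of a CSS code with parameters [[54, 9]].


Code rate R = k/n
= 9/54
= 0.1667

0.1667


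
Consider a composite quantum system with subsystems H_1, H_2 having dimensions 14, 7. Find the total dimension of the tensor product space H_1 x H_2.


dim(H_1 x H_2) = 14 * 7
= 98

98


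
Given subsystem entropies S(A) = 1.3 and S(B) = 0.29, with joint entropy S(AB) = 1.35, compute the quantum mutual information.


I(A:B) = S(A) + S(B) - S(AB)
= 1.3 + 0.29 - 1.35
= 0.2400

0.2400


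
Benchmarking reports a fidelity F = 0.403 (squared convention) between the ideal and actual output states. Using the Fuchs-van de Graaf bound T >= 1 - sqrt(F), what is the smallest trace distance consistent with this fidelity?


Fuchs-van de Graaf (squared-fidelity convention): 1 - sqrt(F) <= T <= sqrt(1 - F).
Lower bound: T >= 1 - sqrt(F)
sqrt(F) = sqrt(0.403) = 0.6348
T >= 1 - 0.6348
T >= 0.3652

0.3652


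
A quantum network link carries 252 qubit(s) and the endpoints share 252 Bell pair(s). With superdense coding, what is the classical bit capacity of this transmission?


Superdense coding allows 2 classical bits per shared entangled pair.
252 pair(s) -> 2 * 252 = 504 classical bits

504


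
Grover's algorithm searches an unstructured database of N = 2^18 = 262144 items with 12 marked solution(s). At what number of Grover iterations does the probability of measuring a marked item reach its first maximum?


After j Grover iterations the success probability is P(j) = sin^2((2j+1)*theta), where sin(theta) = sqrt(k/N).
N = 2^18 = 262144, k = 12
sin(theta) = sqrt(k/N) = 0.006765823467
theta = arcsin(sqrt(k/N)) = 0.006765875087 rad
P(j) reaches its first maximum when (2j+1)*theta is as close as possible to pi/2, i.e. j = round(pi/(4*theta) - 1/2).
pi/(4*theta) - 1/2 = 115.5823
(For comparison, the common estimate pi/4 * sqrt(N/k) = 116.0832; the exact maximiser is used here.)
Optimal iterations = 116

116


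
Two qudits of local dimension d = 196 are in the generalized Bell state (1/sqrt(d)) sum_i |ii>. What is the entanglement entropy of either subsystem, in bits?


For a maximally entangled state in d x d:
S = log2(d) = log2(196)
= 7.6147

7.6147


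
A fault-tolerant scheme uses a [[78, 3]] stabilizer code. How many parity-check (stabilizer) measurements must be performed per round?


For an [[n,k]] stabilizer code:
Number of stabilizer generators = n - k
= 78 - 3
= 75

75


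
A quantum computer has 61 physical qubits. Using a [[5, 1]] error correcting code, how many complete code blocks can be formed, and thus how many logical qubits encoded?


Each code block uses 5 physical qubits for 1 logical qubit(s).
Number of complete blocks = floor(61 / 5) = 12
Logical qubits = 12 * 1
= 12

12


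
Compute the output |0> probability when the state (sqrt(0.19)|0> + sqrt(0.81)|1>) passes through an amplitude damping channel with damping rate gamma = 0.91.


For amplitude damping with parameter gamma on state sqrt(a)|0> + sqrt(b)|1>:
alpha^2 = 0.19, beta^2 = 0.81
P(|0>) = alpha^2 + gamma * beta^2
= 0.19 + 0.91 * 0.81
= 0.19 + 0.7371
= 0.9271

0.9271


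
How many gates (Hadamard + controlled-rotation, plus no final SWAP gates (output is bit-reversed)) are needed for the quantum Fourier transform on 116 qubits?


Hadamard gates: 116
Controlled rotations: n*(n-1)/2 = 116*115/2 = 6670
SWAP gates: 0 (omitted)
Total = 116 + 6670
= 6786

6786


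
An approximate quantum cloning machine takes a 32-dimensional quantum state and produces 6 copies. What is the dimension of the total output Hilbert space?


Output space = H^(tensor 6) where dim(H) = 32
dim = 32^6
= 1024 (after 2 factors)
= 32768 (after 3 factors)
= 1048576 (after 4 factors)
= 33554432 (after 5 factors)
= 1073741824 (after 6 factors)
= 1073741824

1073741824


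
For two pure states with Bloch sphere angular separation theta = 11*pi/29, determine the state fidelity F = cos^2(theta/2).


For states separated by angle theta on Bloch sphere:
F = cos^2(theta/2)
theta = 11*pi/29 = 1.1916
theta/2 = 0.5958
cos(theta/2) = 0.8277
F = 0.6851

0.6851


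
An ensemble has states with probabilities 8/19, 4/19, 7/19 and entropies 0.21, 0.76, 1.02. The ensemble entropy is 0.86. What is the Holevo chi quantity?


chi = S(rho) - sum_i p_i * S(rho_i)
Weighted entropy = 8/19 * 0.21 + 4/19 * 0.76 + 7/19 * 1.02
= 0.6242
chi = 0.86 - 0.6242
= 0.2358

0.2358


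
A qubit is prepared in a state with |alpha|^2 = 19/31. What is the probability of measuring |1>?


|alpha|^2 = 19/31 = 0.6129
|beta|^2 = 1 - 19/31 = 12/31 = 0.3871
P(|1>) = |beta|^2 = 0.3871

0.3871


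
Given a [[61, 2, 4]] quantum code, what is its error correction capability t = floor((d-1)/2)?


Code parameters: [[61, 2, 4]], distance d = 4.
Number of correctable errors = floor((d-1)/2)
= floor((4 - 1)/2)
= floor(3/2)
= 1

1


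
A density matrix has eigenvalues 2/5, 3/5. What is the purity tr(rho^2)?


tr(rho^2) = sum of eigenvalues squared
= (2/5)^2 + (3/5)^2
= (4 + 9) / 25
= 13/25
= 0.5200

0.5200


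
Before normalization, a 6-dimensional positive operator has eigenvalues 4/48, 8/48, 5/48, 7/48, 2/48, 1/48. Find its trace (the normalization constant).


tr(M) = sum of eigenvalues
= 4/48 + 8/48 + 5/48 + 7/48 + 2/48 + 1/48
= 27/48
= 0.5625

0.5625


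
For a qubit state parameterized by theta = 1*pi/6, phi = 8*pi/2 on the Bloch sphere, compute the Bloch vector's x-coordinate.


theta = 0.5236, phi = 12.5664
r_x = sin(theta)*cos(phi) = 0.5000 * 1.0000
r_x = 0.5000

0.5000


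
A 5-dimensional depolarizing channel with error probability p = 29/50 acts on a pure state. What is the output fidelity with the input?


F = (1-p) + p/d
= (1 - 0.5800) + 0.5800/5
= 0.4200 + 0.1160
= 0.5360

0.5360


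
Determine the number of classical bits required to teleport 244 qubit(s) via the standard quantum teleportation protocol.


Quantum teleportation requires 2 classical bits per qubit teleported.
244 qubit(s) -> 2 * 244 = 488 classical bits

488


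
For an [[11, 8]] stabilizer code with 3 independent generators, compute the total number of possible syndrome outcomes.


Each stabilizer generator gives a binary (+1 or -1) measurement outcome.
With 3 independent generators:
Total syndromes = 2^3
= 8

8


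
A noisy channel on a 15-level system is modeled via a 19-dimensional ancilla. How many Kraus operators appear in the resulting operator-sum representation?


Tracing out the environment in an orthonormal basis {|i>_E} gives Kraus operators K_i = <i|_E U |0>_E.
Number of Kraus operators = dim(H_env) = d_env
= 19

19


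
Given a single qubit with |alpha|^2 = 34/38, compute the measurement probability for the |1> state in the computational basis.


|alpha|^2 = 34/38 = 0.8947
|beta|^2 = 1 - 34/38 = 4/38 = 0.1053
P(|1>) = |beta|^2 = 0.1053

0.1053


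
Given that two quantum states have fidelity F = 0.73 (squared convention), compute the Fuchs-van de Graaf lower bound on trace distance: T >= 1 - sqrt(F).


Fuchs-van de Graaf (squared-fidelity convention): 1 - sqrt(F) <= T <= sqrt(1 - F).
Lower bound: T >= 1 - sqrt(F)
sqrt(F) = sqrt(0.73) = 0.8544
T >= 1 - 0.8544
T >= 0.1456

0.1456


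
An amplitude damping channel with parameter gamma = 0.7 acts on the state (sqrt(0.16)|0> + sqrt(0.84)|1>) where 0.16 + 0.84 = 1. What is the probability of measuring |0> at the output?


For amplitude damping with parameter gamma on state sqrt(a)|0> + sqrt(b)|1>:
alpha^2 = 0.16, beta^2 = 0.84
P(|0>) = alpha^2 + gamma * beta^2
= 0.16 + 0.7 * 0.84
= 0.16 + 0.5880
= 0.7480

0.7480


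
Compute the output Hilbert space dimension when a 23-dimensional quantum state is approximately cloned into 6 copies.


Output space = H^(tensor 6) where dim(H) = 23
dim = 23^6
= 529 (after 2 factors)
= 12167 (after 3 factors)
= 279841 (after 4 factors)
= 6436343 (after 5 factors)
= 148035889 (after 6 factors)
= 148035889

148035889


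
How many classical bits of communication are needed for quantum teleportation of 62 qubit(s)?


Quantum teleportation requires 2 classical bits per qubit teleported.
62 qubit(s) -> 2 * 62 = 124 classical bits

124


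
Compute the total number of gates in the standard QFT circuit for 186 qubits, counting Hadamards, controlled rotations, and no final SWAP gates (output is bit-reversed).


Hadamard gates: 186
Controlled rotations: n*(n-1)/2 = 186*185/2 = 17205
SWAP gates: 0 (omitted)
Total = 186 + 17205
= 17391

17391


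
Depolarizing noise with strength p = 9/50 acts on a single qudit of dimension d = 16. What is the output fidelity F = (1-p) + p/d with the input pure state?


F = (1-p) + p/d
= (1 - 0.1800) + 0.1800/16
= 0.8200 + 0.0112
= 0.8313

0.8313


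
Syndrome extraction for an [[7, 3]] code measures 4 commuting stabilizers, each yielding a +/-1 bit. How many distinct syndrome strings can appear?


Each stabilizer generator gives a binary (+1 or -1) measurement outcome.
With 4 independent generators:
Total syndromes = 2^4
= 16

16


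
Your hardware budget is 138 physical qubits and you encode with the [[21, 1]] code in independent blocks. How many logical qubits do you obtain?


Each code block uses 21 physical qubits for 1 logical qubit(s).
Number of complete blocks = floor(138 / 21) = 6
Logical qubits = 6 * 1
= 6

6


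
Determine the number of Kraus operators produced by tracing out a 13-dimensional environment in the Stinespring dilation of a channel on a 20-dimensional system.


Tracing out the environment in an orthonormal basis {|i>_E} gives Kraus operators K_i = <i|_E U |0>_E.
Number of Kraus operators = dim(H_env) = d_env
= 13

13


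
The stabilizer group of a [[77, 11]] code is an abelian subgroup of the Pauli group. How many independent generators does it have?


For an [[n,k]] stabilizer code:
Number of stabilizer generators = n - k
= 77 - 11
= 66

66


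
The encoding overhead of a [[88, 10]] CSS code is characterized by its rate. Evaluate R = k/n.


Code rate R = k/n
= 10/88
= 0.1136

0.1136


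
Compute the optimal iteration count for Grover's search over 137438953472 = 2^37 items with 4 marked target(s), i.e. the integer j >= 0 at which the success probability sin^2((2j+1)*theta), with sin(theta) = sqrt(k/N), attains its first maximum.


After j Grover iterations the success probability is P(j) = sin^2((2j+1)*theta), where sin(theta) = sqrt(k/N).
N = 2^37 = 137438953472, k = 4
sin(theta) = sqrt(k/N) = 5.394796609e-06
theta = arcsin(sqrt(k/N)) = 5.394796609e-06 rad
P(j) reaches its first maximum when (2j+1)*theta is as close as possible to pi/2, i.e. j = round(pi/(4*theta) - 1/2).
pi/(4*theta) - 1/2 = 145583.8881
(For comparison, the common estimate pi/4 * sqrt(N/k) = 145584.3881; the exact maximiser is used here.)
Optimal iterations = 145584

145584


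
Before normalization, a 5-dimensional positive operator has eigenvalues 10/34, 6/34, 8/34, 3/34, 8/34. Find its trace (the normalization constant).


tr(M) = sum of eigenvalues
= 10/34 + 6/34 + 8/34 + 3/34 + 8/34
= 35/34
= 1.0294

1.0294


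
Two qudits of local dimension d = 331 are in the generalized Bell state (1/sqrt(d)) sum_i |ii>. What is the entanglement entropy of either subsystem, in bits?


For a maximally entangled state in d x d:
S = log2(d) = log2(331)
= 8.3707

8.3707


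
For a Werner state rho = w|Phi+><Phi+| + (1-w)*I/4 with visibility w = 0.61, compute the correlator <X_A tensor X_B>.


|Phi+> = (|00> + |11>)/sqrt(2)
For the pure Bell state, <X_A X_B> = +1 (Bell-state Pauli correlator).
The maximally-mixed part I/4 has tr(I/4 * P tensor P) = 0 for any traceless Pauli P.
So <X_A X_B>_rho = w * (+1) + (1 - w) * 0
= 0.61 * (+1)
= 0.6100

0.6100


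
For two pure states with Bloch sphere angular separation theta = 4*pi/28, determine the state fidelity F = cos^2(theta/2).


For states separated by angle theta on Bloch sphere:
F = cos^2(theta/2)
theta = 4*pi/28 = 0.4488
theta/2 = 0.2244
cos(theta/2) = 0.9749
F = 0.9505

0.9505


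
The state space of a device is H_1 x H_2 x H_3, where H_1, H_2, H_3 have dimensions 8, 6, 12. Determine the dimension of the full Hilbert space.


dim(H_1 x H_2 x H_3) = 8 * 6 * 12
= 48 * 12
= 576

576


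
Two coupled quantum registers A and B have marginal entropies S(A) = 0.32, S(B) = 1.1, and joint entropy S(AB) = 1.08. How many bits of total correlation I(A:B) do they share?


I(A:B) = S(A) + S(B) - S(AB)
= 0.32 + 1.1 - 1.08
= 0.3400

0.3400


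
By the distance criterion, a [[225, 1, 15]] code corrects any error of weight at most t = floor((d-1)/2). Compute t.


Code parameters: [[225, 1, 15]], distance d = 15.
Number of correctable errors = floor((d-1)/2)
= floor((15 - 1)/2)
= floor(14/2)
= 7

7


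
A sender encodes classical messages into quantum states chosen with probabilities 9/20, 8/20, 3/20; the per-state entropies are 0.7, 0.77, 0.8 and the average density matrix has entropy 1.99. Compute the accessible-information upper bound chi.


chi = S(rho) - sum_i p_i * S(rho_i)
Weighted entropy = 9/20 * 0.7 + 8/20 * 0.77 + 3/20 * 0.8
= 0.7430
chi = 1.99 - 0.7430
= 1.2470

1.2470


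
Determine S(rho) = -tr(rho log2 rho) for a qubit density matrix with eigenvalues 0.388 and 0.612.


S = -p*log2(p) - (1-p)*log2(1-p)
p = 0.3880, 1-p = 0.6120
= -0.3880 * log2(0.3880) - 0.6120 * log2(0.6120)
= -(-0.5300) - (-0.4335)
= 0.9635

0.9635


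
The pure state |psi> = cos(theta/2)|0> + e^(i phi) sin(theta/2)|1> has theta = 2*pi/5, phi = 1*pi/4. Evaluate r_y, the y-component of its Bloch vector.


theta = 1.2566, phi = 0.7854
r_y = sin(theta)*sin(phi) = 0.9511 * 0.7071
r_y = 0.6725

0.6725


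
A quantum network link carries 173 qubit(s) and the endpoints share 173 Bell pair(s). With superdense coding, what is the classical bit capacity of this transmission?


Superdense coding allows 2 classical bits per shared entangled pair.
173 pair(s) -> 2 * 173 = 346 classical bits

346


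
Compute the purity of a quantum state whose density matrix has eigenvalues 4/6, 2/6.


tr(rho^2) = sum of eigenvalues squared
= (4/6)^2 + (2/6)^2
= (16 + 4) / 36
= 20/36
= 0.5556

0.5556


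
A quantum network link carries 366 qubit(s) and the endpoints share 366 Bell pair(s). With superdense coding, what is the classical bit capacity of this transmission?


Superdense coding allows 2 classical bits per shared entangled pair.
366 pair(s) -> 2 * 366 = 732 classical bits

732


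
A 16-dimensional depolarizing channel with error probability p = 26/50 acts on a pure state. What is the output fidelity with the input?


F = (1-p) + p/d
= (1 - 0.5200) + 0.5200/16
= 0.4800 + 0.0325
= 0.5125

0.5125


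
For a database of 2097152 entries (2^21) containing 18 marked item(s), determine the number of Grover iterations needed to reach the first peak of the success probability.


After j Grover iterations the success probability is P(j) = sin^2((2j+1)*theta), where sin(theta) = sqrt(k/N).
N = 2^21 = 2097152, k = 18
sin(theta) = sqrt(k/N) = 0.0029296875
theta = arcsin(sqrt(k/N)) = 0.002929691691 rad
P(j) reaches its first maximum when (2j+1)*theta is as close as possible to pi/2, i.e. j = round(pi/(4*theta) - 1/2).
pi/(4*theta) - 1/2 = 267.5822
(For comparison, the common estimate pi/4 * sqrt(N/k) = 268.0826; the exact maximiser is used here.)
Optimal iterations = 268

268


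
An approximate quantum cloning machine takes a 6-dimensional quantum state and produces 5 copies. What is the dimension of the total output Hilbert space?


Output space = H^(tensor 5) where dim(H) = 6
dim = 6^5
= 36 (after 2 factors)
= 216 (after 3 factors)
= 1296 (after 4 factors)
= 7776 (after 5 factors)
= 7776

7776


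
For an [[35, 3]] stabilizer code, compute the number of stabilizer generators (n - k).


For an [[n,k]] stabilizer code:
Number of stabilizer generators = n - k
= 35 - 3
= 32

32


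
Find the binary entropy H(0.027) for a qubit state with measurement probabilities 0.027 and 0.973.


S = -p*log2(p) - (1-p)*log2(1-p)
p = 0.0270, 1-p = 0.9730
= -0.0270 * log2(0.0270) - 0.9730 * log2(0.9730)
= -(-0.1407) - (-0.0384)
= 0.1791

0.1791


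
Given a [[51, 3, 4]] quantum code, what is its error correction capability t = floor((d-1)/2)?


Code parameters: [[51, 3, 4]], distance d = 4.
Number of correctable errors = floor((d-1)/2)
= floor((4 - 1)/2)
= floor(3/2)
= 1

1


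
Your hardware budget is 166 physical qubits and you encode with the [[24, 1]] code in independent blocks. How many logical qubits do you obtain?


Each code block uses 24 physical qubits for 1 logical qubit(s).
Number of complete blocks = floor(166 / 24) = 6
Logical qubits = 6 * 1
= 6

6


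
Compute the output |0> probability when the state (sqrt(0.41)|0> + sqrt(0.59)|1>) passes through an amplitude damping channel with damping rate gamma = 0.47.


For amplitude damping with parameter gamma on state sqrt(a)|0> + sqrt(b)|1>:
alpha^2 = 0.41, beta^2 = 0.59
P(|0>) = alpha^2 + gamma * beta^2
= 0.41 + 0.47 * 0.59
= 0.41 + 0.2773
= 0.6873

0.6873


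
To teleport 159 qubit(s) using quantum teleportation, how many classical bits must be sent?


Quantum teleportation requires 2 classical bits per qubit teleported.
159 qubit(s) -> 2 * 159 = 318 classical bits

318


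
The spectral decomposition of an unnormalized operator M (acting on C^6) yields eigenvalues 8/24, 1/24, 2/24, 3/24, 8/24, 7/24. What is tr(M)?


tr(M) = sum of eigenvalues
= 8/24 + 1/24 + 2/24 + 3/24 + 8/24 + 7/24
= 29/24
= 1.2083

1.2083


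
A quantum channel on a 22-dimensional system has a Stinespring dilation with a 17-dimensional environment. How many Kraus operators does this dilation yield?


Tracing out the environment in an orthonormal basis {|i>_E} gives Kraus operators K_i = <i|_E U |0>_E.
Number of Kraus operators = dim(H_env) = d_env
= 17

17


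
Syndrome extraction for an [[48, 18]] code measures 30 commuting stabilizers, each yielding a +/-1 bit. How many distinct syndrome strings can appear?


Each stabilizer generator gives a binary (+1 or -1) measurement outcome.
With 30 independent generators:
Total syndromes = 2^30
= 1073741824

1073741824


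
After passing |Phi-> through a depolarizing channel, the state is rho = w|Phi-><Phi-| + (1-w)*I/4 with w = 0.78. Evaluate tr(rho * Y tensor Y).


|Phi-> = (|00> - |11>)/sqrt(2)
For the pure Bell state, <Y_A Y_B> = +1 (Bell-state Pauli correlator).
The maximally-mixed part I/4 has tr(I/4 * P tensor P) = 0 for any traceless Pauli P.
So <Y_A Y_B>_rho = w * (+1) + (1 - w) * 0
= 0.78 * (+1)
= 0.7800

0.7800


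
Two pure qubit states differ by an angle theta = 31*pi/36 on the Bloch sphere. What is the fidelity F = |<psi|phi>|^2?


For states separated by angle theta on Bloch sphere:
F = cos^2(theta/2)
theta = 31*pi/36 = 2.7053
theta/2 = 1.3526
cos(theta/2) = 0.2164
F = 0.0468

0.0468


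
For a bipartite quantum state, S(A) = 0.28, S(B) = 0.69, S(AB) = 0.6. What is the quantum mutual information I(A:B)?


I(A:B) = S(A) + S(B) - S(AB)
= 0.28 + 0.69 - 0.6
= 0.3700

0.3700


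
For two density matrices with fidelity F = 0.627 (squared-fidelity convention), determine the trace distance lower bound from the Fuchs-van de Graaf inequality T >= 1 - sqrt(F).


Fuchs-van de Graaf (squared-fidelity convention): 1 - sqrt(F) <= T <= sqrt(1 - F).
Lower bound: T >= 1 - sqrt(F)
sqrt(F) = sqrt(0.627) = 0.7918
T >= 1 - 0.7918
T >= 0.2082

0.2082


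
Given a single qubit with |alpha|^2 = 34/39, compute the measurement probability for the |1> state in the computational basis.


|alpha|^2 = 34/39 = 0.8718
|beta|^2 = 1 - 34/39 = 5/39 = 0.1282
P(|1>) = |beta|^2 = 0.1282

0.1282


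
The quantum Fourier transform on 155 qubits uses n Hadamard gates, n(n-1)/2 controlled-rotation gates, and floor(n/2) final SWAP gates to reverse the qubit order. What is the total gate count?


Hadamard gates: 155
Controlled rotations: n*(n-1)/2 = 155*154/2 = 11935
SWAP gates: floor(n/2) = floor(155/2) = 77
Total = 155 + 11935 + 77
= 12167

12167


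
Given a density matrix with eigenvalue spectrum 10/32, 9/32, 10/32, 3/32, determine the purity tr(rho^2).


tr(rho^2) = sum of eigenvalues squared
= (10/32)^2 + (9/32)^2 + (10/32)^2 + (3/32)^2
= (100 + 81 + 100 + 9) / 1024
= 290/1024
= 0.2832

0.2832


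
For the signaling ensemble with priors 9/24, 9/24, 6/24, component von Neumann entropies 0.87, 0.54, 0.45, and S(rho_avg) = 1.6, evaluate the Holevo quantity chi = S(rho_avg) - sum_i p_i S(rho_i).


chi = S(rho) - sum_i p_i * S(rho_i)
Weighted entropy = 9/24 * 0.87 + 9/24 * 0.54 + 6/24 * 0.45
= 0.6412
chi = 1.6 - 0.6412
= 0.9588

0.9588


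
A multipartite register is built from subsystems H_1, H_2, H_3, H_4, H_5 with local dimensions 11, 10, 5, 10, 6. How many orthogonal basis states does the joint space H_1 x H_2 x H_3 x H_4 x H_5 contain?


dim(H_1 x H_2 x H_3 x H_4 x H_5) = 11 * 10 * 5 * 10 * 6
= 110 * 5 * 10 * 6
= 550 * 10 * 6
= 5500 * 6
= 33000

33000
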